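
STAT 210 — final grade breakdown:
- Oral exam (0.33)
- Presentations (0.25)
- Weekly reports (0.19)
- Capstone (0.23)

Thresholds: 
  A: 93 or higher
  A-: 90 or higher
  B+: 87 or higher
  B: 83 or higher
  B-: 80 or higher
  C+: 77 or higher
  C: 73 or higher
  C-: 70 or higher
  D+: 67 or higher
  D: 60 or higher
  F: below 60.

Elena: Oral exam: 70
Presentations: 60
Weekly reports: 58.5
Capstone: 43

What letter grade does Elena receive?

Weighted total:
  Oral exam 70 × 0.33 = 23.1
  Presentations 60 × 0.25 = 15
  Weekly reports 58.5 × 0.19 = 11.115
  Capstone 43 × 0.23 = 9.89
Sum = 59.105
59.105 < 60 → F

F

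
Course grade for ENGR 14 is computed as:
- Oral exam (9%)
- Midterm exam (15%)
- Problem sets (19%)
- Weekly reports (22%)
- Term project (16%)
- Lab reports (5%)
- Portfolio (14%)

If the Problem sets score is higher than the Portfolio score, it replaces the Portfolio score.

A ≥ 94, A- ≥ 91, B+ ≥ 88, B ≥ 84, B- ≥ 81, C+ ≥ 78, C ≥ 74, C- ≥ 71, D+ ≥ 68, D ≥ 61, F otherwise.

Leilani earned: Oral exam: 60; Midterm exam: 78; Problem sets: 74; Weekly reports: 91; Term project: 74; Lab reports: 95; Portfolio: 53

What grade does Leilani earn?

C+

Problem sets (74) > Portfolio (53), so Portfolio counts as 74.
Weighted total:
  Oral exam 60 × 0.09 = 5.4
  Midterm exam 78 × 0.15 = 11.7
  Problem sets 74 × 0.19 = 14.06
  Weekly reports 91 × 0.22 = 20.02
  Term project 74 × 0.16 = 11.84
  Lab reports 95 × 0.05 = 4.75
  Portfolio 74 × 0.14 = 10.36
Sum = 78.13
78.13 is ≥ 78 and < 81 → C+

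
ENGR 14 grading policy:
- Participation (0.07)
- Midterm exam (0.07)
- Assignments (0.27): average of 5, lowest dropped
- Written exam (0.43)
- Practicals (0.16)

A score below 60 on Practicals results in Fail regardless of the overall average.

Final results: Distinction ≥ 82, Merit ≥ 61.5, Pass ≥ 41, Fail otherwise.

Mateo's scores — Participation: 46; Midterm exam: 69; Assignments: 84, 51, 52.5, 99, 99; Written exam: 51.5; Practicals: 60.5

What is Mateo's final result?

Assignments: drop 51 → average of remaining 4 = 334.5/4 = 83.625
Practicals score 60.5 ≥ 60: minimum met.
Weighted total:
  Participation 46 × 0.07 = 3.22
  Midterm exam 69 × 0.07 = 4.83
  Assignments 83.625 × 0.27 = 22.57875
  Written exam 51.5 × 0.43 = 22.145
  Practicals 60.5 × 0.16 = 9.68
Sum = 62.45375
62.45375 is ≥ 61.5 and < 82 → Merit

Merit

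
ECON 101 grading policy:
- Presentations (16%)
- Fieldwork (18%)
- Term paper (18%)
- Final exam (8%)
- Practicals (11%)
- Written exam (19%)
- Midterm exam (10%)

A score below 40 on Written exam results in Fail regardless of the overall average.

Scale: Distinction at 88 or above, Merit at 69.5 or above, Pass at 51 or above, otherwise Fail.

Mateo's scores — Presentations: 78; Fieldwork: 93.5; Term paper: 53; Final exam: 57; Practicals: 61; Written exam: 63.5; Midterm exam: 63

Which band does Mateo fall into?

Written exam score 63.5 ≥ 40: minimum met.
Weighted total:
  Presentations 78 × 0.16 = 12.48
  Fieldwork 93.5 × 0.18 = 16.83
  Term paper 53 × 0.18 = 9.54
  Final exam 57 × 0.08 = 4.56
  Practicals 61 × 0.11 = 6.71
  Written exam 63.5 × 0.19 = 12.065
  Midterm exam 63 × 0.1 = 6.3
Sum = 68.485
68.485 is ≥ 51 and < 69.5 → Pass

Pass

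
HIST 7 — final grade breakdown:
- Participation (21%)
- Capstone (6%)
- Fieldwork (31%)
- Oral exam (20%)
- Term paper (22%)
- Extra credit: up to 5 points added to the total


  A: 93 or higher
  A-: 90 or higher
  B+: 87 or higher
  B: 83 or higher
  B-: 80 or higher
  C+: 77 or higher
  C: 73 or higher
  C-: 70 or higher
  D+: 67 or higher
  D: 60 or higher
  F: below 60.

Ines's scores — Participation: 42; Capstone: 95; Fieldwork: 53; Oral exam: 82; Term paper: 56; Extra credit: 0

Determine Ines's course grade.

F

Weighted total:
  Participation 42 × 0.21 = 8.82
  Capstone 95 × 0.06 = 5.7
  Fieldwork 53 × 0.31 = 16.43
  Oral exam 82 × 0.2 = 16.4
  Term paper 56 × 0.22 = 12.32
Sum = 59.67
Extra credit: 59.67 + 0 = 59.67
59.67 < 60 → F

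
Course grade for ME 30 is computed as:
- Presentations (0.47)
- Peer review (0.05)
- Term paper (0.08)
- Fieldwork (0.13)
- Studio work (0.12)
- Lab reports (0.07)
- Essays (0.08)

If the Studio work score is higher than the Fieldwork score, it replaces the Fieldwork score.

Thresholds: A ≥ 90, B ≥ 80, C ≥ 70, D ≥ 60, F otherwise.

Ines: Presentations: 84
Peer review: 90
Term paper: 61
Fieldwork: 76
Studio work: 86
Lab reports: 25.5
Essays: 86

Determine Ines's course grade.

C

Studio work (86) > Fieldwork (76), so Fieldwork counts as 86.
Weighted total:
  Presentations 84 × 0.47 = 39.48
  Peer review 90 × 0.05 = 4.5
  Term paper 61 × 0.08 = 4.88
  Fieldwork 86 × 0.13 = 11.18
  Studio work 86 × 0.12 = 10.32
  Lab reports 25.5 × 0.07 = 1.785
  Essays 86 × 0.08 = 6.88
Sum = 79.025
79.025 is ≥ 70 and < 80 → C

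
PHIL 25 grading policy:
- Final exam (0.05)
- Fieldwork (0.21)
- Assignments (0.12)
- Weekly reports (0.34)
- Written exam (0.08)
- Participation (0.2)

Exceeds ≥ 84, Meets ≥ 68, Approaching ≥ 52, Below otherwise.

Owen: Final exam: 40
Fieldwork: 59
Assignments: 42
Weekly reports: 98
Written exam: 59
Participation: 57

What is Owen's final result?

Weighted total:
  Final exam 40 × 0.05 = 2
  Fieldwork 59 × 0.21 = 12.39
  Assignments 42 × 0.12 = 5.04
  Weekly reports 98 × 0.34 = 33.32
  Written exam 59 × 0.08 = 4.72
  Participation 57 × 0.2 = 11.4
Sum = 68.87
68.87 is ≥ 68 and < 84 → Meets

Meets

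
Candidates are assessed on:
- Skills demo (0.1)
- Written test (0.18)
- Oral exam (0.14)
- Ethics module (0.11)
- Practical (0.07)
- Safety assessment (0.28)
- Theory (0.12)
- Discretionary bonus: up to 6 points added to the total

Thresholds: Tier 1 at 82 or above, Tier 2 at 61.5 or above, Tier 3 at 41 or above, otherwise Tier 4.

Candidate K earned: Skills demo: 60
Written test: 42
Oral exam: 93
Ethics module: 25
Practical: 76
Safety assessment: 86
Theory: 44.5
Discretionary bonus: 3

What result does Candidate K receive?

Weighted total:
  Skills demo 60 × 0.1 = 6
  Written test 42 × 0.18 = 7.56
  Oral exam 93 × 0.14 = 13.02
  Ethics module 25 × 0.11 = 2.75
  Practical 76 × 0.07 = 5.32
  Safety assessment 86 × 0.28 = 24.08
  Theory 44.5 × 0.12 = 5.34
Sum = 64.07
Discretionary bonus: 64.07 + 3 = 67.07
67.07 is ≥ 61.5 and < 82 → Tier 2

Tier 2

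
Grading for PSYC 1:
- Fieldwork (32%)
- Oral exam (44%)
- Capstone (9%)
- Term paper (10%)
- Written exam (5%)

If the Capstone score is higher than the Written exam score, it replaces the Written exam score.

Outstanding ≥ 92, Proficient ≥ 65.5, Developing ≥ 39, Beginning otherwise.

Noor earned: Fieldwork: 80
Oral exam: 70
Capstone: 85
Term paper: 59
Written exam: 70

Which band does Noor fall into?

Capstone (85) > Written exam (70), so Written exam counts as 85.
Weighted total:
  Fieldwork 80 × 0.32 = 25.6
  Oral exam 70 × 0.44 = 30.8
  Capstone 85 × 0.09 = 7.65
  Term paper 59 × 0.1 = 5.9
  Written exam 85 × 0.05 = 4.25
Sum = 74.2
74.2 is ≥ 65.5 and < 92 → Proficient

Proficient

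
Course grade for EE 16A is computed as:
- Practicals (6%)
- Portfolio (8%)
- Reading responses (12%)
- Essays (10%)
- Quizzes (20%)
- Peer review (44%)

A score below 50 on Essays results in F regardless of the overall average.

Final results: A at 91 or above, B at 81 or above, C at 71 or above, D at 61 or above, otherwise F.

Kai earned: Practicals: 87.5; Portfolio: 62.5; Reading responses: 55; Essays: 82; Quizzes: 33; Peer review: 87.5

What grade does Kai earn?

Essays score 82 ≥ 50: minimum met.
Weighted total:
  Practicals 87.5 × 0.06 = 5.25
  Portfolio 62.5 × 0.08 = 5
  Reading responses 55 × 0.12 = 6.6
  Essays 82 × 0.1 = 8.2
  Quizzes 33 × 0.2 = 6.6
  Peer review 87.5 × 0.44 = 38.5
Sum = 70.15
70.15 is ≥ 61 and < 71 → D

D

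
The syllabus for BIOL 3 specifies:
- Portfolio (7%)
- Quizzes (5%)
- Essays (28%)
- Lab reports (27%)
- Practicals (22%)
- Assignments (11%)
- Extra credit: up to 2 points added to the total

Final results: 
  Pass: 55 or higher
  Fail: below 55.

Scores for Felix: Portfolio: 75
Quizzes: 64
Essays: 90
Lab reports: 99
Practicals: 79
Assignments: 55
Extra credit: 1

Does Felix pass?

Weighted total:
  Portfolio 75 × 0.07 = 5.25
  Quizzes 64 × 0.05 = 3.2
  Essays 90 × 0.28 = 25.2
  Lab reports 99 × 0.27 = 26.73
  Practicals 79 × 0.22 = 17.38
  Assignments 55 × 0.11 = 6.05
Sum = 83.81
Extra credit: 83.81 + 1 = 84.81
84.81 ≥ 55 → Pass

Pass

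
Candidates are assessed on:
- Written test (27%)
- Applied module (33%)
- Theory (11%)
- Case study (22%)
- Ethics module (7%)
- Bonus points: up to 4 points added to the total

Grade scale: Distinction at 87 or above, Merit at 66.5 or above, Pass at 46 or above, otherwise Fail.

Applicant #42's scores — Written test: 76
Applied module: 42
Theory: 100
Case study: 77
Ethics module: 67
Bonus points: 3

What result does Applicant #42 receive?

Merit

Weighted total:
  Written test 76 × 0.27 = 20.52
  Applied module 42 × 0.33 = 13.86
  Theory 100 × 0.11 = 11
  Case study 77 × 0.22 = 16.94
  Ethics module 67 × 0.07 = 4.69
Sum = 67.01
Bonus points: 67.01 + 3 = 70.01
70.01 is ≥ 66.5 and < 87 → Merit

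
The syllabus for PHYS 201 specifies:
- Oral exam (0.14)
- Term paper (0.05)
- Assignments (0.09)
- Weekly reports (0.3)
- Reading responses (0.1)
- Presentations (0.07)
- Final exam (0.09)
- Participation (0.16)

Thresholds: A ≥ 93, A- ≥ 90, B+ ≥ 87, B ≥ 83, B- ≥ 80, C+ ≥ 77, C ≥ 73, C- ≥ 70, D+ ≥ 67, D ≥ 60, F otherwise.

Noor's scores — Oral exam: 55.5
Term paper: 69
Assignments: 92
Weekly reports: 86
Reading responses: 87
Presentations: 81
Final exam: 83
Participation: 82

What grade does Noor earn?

Weighted total:
  Oral exam 55.5 × 0.14 = 7.77
  Term paper 69 × 0.05 = 3.45
  Assignments 92 × 0.09 = 8.28
  Weekly reports 86 × 0.3 = 25.8
  Reading responses 87 × 0.1 = 8.7
  Presentations 81 × 0.07 = 5.67
  Final exam 83 × 0.09 = 7.47
  Participation 82 × 0.16 = 13.12
Sum = 80.26
80.26 is ≥ 80 and < 83 → B-

B-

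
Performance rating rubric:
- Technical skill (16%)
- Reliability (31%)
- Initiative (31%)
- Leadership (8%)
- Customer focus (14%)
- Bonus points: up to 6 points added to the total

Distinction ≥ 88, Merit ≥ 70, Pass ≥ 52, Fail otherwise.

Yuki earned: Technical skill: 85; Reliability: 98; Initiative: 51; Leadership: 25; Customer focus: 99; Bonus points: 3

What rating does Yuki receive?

Weighted total:
  Technical skill 85 × 0.16 = 13.6
  Reliability 98 × 0.31 = 30.38
  Initiative 51 × 0.31 = 15.81
  Leadership 25 × 0.08 = 2
  Customer focus 99 × 0.14 = 13.86
Sum = 75.65
Bonus points: 75.65 + 3 = 78.65
78.65 is ≥ 70 and < 88 → Merit

Merit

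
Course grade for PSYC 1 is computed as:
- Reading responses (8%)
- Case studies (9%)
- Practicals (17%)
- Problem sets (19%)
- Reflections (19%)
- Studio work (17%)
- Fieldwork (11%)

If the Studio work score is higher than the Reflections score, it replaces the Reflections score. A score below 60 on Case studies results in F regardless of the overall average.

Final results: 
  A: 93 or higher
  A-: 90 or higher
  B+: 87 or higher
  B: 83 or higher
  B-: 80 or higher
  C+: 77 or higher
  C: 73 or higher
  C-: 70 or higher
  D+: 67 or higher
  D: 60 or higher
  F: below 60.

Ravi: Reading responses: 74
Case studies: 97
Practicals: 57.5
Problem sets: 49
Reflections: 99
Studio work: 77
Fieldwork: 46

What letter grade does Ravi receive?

C-

Studio work (77) ≤ Reflections (99), so Reflections stays at 99.
Case studies score 97 ≥ 60: minimum met.
Weighted total:
  Reading responses 74 × 0.08 = 5.92
  Case studies 97 × 0.09 = 8.73
  Practicals 57.5 × 0.17 = 9.775
  Problem sets 49 × 0.19 = 9.31
  Reflections 99 × 0.19 = 18.81
  Studio work 77 × 0.17 = 13.09
  Fieldwork 46 × 0.11 = 5.06
Sum = 70.695
70.695 is ≥ 70 and < 73 → C-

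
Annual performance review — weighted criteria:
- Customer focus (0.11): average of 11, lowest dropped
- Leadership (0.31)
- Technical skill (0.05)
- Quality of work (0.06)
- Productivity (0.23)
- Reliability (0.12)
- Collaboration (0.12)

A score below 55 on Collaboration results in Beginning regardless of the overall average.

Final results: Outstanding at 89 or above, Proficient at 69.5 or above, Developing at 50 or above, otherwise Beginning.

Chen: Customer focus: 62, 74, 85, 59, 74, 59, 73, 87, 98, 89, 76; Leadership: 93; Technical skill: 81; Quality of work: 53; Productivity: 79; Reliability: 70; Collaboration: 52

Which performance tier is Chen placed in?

Customer focus: drop 59 → average of remaining 10 = 777/10 = 77.7
Collaboration score 52 < 55: minimum not met.
Weighted total:
  Customer focus 77.7 × 0.11 = 8.547
  Leadership 93 × 0.31 = 28.83
  Technical skill 81 × 0.05 = 4.05
  Quality of work 53 × 0.06 = 3.18
  Productivity 79 × 0.23 = 18.17
  Reliability 70 × 0.12 = 8.4
  Collaboration 52 × 0.12 = 6.24
Sum = 77.417
Because the Collaboration minimum was not met, the result is Beginning.

Beginning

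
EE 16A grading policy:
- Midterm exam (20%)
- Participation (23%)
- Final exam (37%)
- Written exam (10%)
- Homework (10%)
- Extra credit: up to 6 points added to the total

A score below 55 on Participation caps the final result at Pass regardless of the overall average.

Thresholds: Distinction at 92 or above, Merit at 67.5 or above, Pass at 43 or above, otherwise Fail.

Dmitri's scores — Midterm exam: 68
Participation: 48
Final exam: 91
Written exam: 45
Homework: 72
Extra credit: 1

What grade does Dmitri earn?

Participation score 48 < 55: minimum not met.
Weighted total:
  Midterm exam 68 × 0.2 = 13.6
  Participation 48 × 0.23 = 11.04
  Final exam 91 × 0.37 = 33.67
  Written exam 45 × 0.1 = 4.5
  Homework 72 × 0.1 = 7.2
Sum = 70.01
Extra credit: 70.01 + 1 = 71.01
71.01 would be Merit; cap at Pass applies → Pass.

Pass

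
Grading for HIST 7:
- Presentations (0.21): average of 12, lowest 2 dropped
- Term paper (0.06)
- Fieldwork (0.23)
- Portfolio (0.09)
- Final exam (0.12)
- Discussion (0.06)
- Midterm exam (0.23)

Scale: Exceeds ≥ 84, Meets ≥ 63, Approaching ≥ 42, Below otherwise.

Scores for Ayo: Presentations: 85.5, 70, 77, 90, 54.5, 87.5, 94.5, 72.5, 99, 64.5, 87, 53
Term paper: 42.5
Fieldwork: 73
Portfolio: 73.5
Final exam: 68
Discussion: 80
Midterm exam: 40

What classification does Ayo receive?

Presentations: drop 53, 54.5 → average of remaining 10 = 827.5/10 = 82.75
Weighted total:
  Presentations 82.75 × 0.21 = 17.3775
  Term paper 42.5 × 0.06 = 2.55
  Fieldwork 73 × 0.23 = 16.79
  Portfolio 73.5 × 0.09 = 6.615
  Final exam 68 × 0.12 = 8.16
  Discussion 80 × 0.06 = 4.8
  Midterm exam 40 × 0.23 = 9.2
Sum = 65.4925
65.4925 is ≥ 63 and < 84 → Meets

Meets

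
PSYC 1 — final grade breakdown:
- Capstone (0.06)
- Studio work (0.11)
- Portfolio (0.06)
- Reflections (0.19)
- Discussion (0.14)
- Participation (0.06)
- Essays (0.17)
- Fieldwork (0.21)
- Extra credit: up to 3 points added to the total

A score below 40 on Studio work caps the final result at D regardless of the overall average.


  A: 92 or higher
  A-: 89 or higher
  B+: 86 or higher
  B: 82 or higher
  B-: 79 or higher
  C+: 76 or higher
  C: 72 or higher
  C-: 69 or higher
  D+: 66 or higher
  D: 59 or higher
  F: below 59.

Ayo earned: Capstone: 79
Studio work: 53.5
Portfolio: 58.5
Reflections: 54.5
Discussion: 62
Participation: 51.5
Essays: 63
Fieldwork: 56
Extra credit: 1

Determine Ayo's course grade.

D

Studio work score 53.5 ≥ 40: minimum met.
Weighted total:
  Capstone 79 × 0.06 = 4.74
  Studio work 53.5 × 0.11 = 5.885
  Portfolio 58.5 × 0.06 = 3.51
  Reflections 54.5 × 0.19 = 10.355
  Discussion 62 × 0.14 = 8.68
  Participation 51.5 × 0.06 = 3.09
  Essays 63 × 0.17 = 10.71
  Fieldwork 56 × 0.21 = 11.76
Sum = 58.73
Extra credit: 58.73 + 1 = 59.73
59.73 is ≥ 59 and < 66 → D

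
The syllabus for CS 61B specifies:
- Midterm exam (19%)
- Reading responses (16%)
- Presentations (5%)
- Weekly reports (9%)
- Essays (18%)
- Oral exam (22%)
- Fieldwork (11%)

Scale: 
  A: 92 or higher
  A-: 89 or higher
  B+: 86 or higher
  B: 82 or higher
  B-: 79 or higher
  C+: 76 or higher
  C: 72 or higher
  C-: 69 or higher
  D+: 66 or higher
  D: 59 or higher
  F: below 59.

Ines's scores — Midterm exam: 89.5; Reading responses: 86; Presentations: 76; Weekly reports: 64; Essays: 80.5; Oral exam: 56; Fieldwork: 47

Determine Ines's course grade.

C

Weighted total:
  Midterm exam 89.5 × 0.19 = 17.005
  Reading responses 86 × 0.16 = 13.76
  Presentations 76 × 0.05 = 3.8
  Weekly reports 64 × 0.09 = 5.76
  Essays 80.5 × 0.18 = 14.49
  Oral exam 56 × 0.22 = 12.32
  Fieldwork 47 × 0.11 = 5.17
Sum = 72.305
72.305 is ≥ 72 and < 76 → C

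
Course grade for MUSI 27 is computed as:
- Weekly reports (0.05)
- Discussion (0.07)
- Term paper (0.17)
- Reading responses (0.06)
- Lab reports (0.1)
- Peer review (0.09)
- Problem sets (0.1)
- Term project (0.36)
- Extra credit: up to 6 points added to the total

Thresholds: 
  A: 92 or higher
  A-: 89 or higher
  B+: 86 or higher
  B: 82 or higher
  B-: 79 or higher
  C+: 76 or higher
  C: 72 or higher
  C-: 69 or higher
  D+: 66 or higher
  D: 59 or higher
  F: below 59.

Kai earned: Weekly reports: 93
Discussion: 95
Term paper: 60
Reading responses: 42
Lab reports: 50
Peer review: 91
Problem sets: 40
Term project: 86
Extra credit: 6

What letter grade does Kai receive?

Weighted total:
  Weekly reports 93 × 0.05 = 4.65
  Discussion 95 × 0.07 = 6.65
  Term paper 60 × 0.17 = 10.2
  Reading responses 42 × 0.06 = 2.52
  Lab reports 50 × 0.1 = 5
  Peer review 91 × 0.09 = 8.19
  Problem sets 40 × 0.1 = 4
  Term project 86 × 0.36 = 30.96
Sum = 72.17
Extra credit: 72.17 + 6 = 78.17
78.17 is ≥ 76 and < 79 → C+

C+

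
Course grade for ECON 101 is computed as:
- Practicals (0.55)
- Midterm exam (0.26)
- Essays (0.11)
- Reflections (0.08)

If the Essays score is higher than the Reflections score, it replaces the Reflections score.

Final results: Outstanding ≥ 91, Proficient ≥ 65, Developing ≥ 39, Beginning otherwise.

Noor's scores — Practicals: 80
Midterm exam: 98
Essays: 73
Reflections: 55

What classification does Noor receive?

Proficient

Essays (73) > Reflections (55), so Reflections counts as 73.
Weighted total:
  Practicals 80 × 0.55 = 44
  Midterm exam 98 × 0.26 = 25.48
  Essays 73 × 0.11 = 8.03
  Reflections 73 × 0.08 = 5.84
Sum = 83.35
83.35 is ≥ 65 and < 91 → Proficient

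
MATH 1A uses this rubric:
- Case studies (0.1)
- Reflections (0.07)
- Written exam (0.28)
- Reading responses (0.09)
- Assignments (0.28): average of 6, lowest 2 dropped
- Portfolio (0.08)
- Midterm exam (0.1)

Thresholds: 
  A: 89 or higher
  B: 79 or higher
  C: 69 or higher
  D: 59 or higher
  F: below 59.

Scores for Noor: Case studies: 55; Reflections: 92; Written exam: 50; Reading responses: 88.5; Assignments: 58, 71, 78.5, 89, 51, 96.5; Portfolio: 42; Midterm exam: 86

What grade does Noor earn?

C

Assignments: drop 51, 58 → average of remaining 4 = 335/4 = 83.75
Weighted total:
  Case studies 55 × 0.1 = 5.5
  Reflections 92 × 0.07 = 6.44
  Written exam 50 × 0.28 = 14
  Reading responses 88.5 × 0.09 = 7.965
  Assignments 83.75 × 0.28 = 23.45
  Portfolio 42 × 0.08 = 3.36
  Midterm exam 86 × 0.1 = 8.6
Sum = 69.315
69.315 is ≥ 69 and < 79 → C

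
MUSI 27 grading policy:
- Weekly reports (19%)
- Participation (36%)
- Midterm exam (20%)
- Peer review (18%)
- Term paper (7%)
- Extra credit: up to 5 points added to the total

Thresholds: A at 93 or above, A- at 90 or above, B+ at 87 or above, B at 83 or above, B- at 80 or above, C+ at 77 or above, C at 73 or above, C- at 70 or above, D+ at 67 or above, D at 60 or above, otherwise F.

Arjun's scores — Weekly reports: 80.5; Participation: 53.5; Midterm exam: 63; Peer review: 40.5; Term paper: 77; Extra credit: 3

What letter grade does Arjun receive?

D

Weighted total:
  Weekly reports 80.5 × 0.19 = 15.295
  Participation 53.5 × 0.36 = 19.26
  Midterm exam 63 × 0.2 = 12.6
  Peer review 40.5 × 0.18 = 7.29
  Term paper 77 × 0.07 = 5.39
Sum = 59.835
Extra credit: 59.835 + 3 = 62.835
62.835 is ≥ 60 and < 67 → D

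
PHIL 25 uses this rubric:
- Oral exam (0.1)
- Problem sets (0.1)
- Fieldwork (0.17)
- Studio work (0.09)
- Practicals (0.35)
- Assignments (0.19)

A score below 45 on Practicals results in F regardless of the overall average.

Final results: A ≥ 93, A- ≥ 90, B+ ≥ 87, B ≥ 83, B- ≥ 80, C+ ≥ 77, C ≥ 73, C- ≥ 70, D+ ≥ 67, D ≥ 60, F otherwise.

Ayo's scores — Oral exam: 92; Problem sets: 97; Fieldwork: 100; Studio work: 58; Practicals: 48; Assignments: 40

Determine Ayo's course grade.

Practicals score 48 ≥ 45: minimum met.
Weighted total:
  Oral exam 92 × 0.1 = 9.2
  Problem sets 97 × 0.1 = 9.7
  Fieldwork 100 × 0.17 = 17
  Studio work 58 × 0.09 = 5.22
  Practicals 48 × 0.35 = 16.8
  Assignments 40 × 0.19 = 7.6
Sum = 65.52
65.52 is ≥ 60 and < 67 → D

D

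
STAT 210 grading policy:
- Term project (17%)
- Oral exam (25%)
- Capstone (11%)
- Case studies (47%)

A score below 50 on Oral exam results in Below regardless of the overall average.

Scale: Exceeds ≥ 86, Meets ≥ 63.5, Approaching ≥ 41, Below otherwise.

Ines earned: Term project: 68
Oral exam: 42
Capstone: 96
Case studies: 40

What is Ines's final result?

Oral exam score 42 < 50: minimum not met.
Weighted total:
  Term project 68 × 0.17 = 11.56
  Oral exam 42 × 0.25 = 10.5
  Capstone 96 × 0.11 = 10.56
  Case studies 40 × 0.47 = 18.8
Sum = 51.42
Because the Oral exam minimum was not met, the result is Below.

Below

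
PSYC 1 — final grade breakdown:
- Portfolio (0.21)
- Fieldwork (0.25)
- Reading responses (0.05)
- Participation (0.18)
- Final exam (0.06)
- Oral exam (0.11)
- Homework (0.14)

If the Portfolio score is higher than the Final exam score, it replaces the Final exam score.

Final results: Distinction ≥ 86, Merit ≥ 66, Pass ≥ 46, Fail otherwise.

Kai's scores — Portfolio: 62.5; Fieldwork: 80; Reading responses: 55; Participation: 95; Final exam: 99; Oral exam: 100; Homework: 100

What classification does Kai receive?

Merit

Portfolio (62.5) ≤ Final exam (99), so Final exam stays at 99.
Weighted total:
  Portfolio 62.5 × 0.21 = 13.125
  Fieldwork 80 × 0.25 = 20
  Reading responses 55 × 0.05 = 2.75
  Participation 95 × 0.18 = 17.1
  Final exam 99 × 0.06 = 5.94
  Oral exam 100 × 0.11 = 11
  Homework 100 × 0.14 = 14
Sum = 83.915
83.915 is ≥ 66 and < 86 → Merit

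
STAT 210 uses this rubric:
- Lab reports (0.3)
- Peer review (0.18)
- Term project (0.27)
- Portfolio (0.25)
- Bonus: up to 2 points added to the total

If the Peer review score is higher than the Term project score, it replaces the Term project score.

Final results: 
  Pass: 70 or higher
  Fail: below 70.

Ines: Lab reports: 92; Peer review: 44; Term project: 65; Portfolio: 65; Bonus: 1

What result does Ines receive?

Peer review (44) ≤ Term project (65), so Term project stays at 65.
Weighted total:
  Lab reports 92 × 0.3 = 27.6
  Peer review 44 × 0.18 = 7.92
  Term project 65 × 0.27 = 17.55
  Portfolio 65 × 0.25 = 16.25
Sum = 69.32
Bonus: 69.32 + 1 = 70.32
70.32 ≥ 70 → Pass

Pass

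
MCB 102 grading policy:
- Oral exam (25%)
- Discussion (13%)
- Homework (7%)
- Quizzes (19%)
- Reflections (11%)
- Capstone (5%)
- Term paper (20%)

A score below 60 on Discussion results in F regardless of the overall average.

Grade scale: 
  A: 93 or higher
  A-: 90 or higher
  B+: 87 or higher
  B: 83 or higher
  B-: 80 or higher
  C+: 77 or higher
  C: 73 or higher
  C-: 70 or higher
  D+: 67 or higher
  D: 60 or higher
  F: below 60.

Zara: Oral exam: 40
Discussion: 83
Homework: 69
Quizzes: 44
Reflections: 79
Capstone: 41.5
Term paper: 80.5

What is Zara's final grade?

D

Discussion score 83 ≥ 60: minimum met.
Weighted total:
  Oral exam 40 × 0.25 = 10
  Discussion 83 × 0.13 = 10.79
  Homework 69 × 0.07 = 4.83
  Quizzes 44 × 0.19 = 8.36
  Reflections 79 × 0.11 = 8.69
  Capstone 41.5 × 0.05 = 2.075
  Term paper 80.5 × 0.2 = 16.1
Sum = 60.845
60.845 is ≥ 60 and < 67 → D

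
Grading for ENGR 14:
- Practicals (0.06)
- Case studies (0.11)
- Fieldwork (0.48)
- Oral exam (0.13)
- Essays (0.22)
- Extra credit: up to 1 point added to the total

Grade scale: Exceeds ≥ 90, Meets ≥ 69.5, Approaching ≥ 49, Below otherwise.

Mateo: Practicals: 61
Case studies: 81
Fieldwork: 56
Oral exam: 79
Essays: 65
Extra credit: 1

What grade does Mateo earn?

Weighted total:
  Practicals 61 × 0.06 = 3.66
  Case studies 81 × 0.11 = 8.91
  Fieldwork 56 × 0.48 = 26.88
  Oral exam 79 × 0.13 = 10.27
  Essays 65 × 0.22 = 14.3
Sum = 64.02
Extra credit: 64.02 + 1 = 65.02
65.02 is ≥ 49 and < 69.5 → Approaching

Approaching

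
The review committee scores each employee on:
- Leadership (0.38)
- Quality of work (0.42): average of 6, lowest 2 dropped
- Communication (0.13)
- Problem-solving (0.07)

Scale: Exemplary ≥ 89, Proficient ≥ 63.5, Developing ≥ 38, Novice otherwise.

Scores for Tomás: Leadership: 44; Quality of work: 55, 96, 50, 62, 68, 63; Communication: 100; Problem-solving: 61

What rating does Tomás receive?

Proficient

Quality of work: drop 50, 55 → average of remaining 4 = 289/4 = 72.25
Weighted total:
  Leadership 44 × 0.38 = 16.72
  Quality of work 72.25 × 0.42 = 30.345
  Communication 100 × 0.13 = 13
  Problem-solving 61 × 0.07 = 4.27
Sum = 64.335
64.335 is ≥ 63.5 and < 89 → Proficient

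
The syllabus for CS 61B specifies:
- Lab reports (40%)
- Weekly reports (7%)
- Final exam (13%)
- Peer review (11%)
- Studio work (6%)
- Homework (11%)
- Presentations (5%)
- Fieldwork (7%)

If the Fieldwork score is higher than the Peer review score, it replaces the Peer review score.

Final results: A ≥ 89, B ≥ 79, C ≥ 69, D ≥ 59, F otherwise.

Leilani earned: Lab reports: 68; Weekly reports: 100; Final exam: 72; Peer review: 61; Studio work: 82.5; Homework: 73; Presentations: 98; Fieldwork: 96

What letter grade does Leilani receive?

Fieldwork (96) > Peer review (61), so Peer review counts as 96.
Weighted total:
  Lab reports 68 × 0.4 = 27.2
  Weekly reports 100 × 0.07 = 7
  Final exam 72 × 0.13 = 9.36
  Peer review 96 × 0.11 = 10.56
  Studio work 82.5 × 0.06 = 4.95
  Homework 73 × 0.11 = 8.03
  Presentations 98 × 0.05 = 4.9
  Fieldwork 96 × 0.07 = 6.72
Sum = 78.72
78.72 is ≥ 69 and < 79 → C

C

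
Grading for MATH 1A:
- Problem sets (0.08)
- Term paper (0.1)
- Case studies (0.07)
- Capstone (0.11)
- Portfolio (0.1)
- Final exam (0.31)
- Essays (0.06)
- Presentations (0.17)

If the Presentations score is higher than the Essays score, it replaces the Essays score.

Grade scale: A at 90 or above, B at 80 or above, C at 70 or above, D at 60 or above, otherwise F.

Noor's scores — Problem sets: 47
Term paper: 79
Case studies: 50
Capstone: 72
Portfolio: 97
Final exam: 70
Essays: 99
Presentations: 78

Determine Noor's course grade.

Presentations (78) ≤ Essays (99), so Essays stays at 99.
Weighted total:
  Problem sets 47 × 0.08 = 3.76
  Term paper 79 × 0.1 = 7.9
  Case studies 50 × 0.07 = 3.5
  Capstone 72 × 0.11 = 7.92
  Portfolio 97 × 0.1 = 9.7
  Final exam 70 × 0.31 = 21.7
  Essays 99 × 0.06 = 5.94
  Presentations 78 × 0.17 = 13.26
Sum = 73.68
73.68 is ≥ 70 and < 80 → C

C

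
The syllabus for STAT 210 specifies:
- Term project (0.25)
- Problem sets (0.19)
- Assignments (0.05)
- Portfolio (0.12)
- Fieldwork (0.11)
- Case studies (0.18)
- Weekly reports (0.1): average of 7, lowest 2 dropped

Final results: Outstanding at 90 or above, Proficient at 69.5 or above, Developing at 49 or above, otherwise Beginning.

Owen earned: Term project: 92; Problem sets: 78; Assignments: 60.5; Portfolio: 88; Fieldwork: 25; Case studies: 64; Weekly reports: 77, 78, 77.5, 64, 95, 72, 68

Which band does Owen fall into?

Proficient

Weekly reports: drop 64, 68 → average of remaining 5 = 399.5/5 = 79.9
Weighted total:
  Term project 92 × 0.25 = 23
  Problem sets 78 × 0.19 = 14.82
  Assignments 60.5 × 0.05 = 3.025
  Portfolio 88 × 0.12 = 10.56
  Fieldwork 25 × 0.11 = 2.75
  Case studies 64 × 0.18 = 11.52
  Weekly reports 79.9 × 0.1 = 7.99
Sum = 73.665
73.665 is ≥ 69.5 and < 90 → Proficient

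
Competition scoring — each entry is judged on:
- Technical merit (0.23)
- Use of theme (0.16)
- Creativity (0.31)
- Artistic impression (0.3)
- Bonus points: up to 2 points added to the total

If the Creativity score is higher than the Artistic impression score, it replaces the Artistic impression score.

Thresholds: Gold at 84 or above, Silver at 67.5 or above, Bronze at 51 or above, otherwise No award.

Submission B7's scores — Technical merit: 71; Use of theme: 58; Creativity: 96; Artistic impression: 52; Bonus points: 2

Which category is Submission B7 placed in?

Creativity (96) > Artistic impression (52), so Artistic impression counts as 96.
Weighted total:
  Technical merit 71 × 0.23 = 16.33
  Use of theme 58 × 0.16 = 9.28
  Creativity 96 × 0.31 = 29.76
  Artistic impression 96 × 0.3 = 28.8
Sum = 84.17
Bonus points: 84.17 + 2 = 86.17
86.17 ≥ 84 → Gold

Gold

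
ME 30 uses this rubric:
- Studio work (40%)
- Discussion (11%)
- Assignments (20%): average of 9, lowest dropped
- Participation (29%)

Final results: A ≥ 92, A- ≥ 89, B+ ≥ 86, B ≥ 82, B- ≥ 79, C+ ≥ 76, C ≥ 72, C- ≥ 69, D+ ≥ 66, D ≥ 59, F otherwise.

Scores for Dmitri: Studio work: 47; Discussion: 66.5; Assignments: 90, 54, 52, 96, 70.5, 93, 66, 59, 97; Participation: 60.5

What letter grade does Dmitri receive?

Assignments: drop 52 → average of remaining 8 = 625.5/8 = 78.1875
Weighted total:
  Studio work 47 × 0.4 = 18.8
  Discussion 66.5 × 0.11 = 7.315
  Assignments 78.1875 × 0.2 = 15.6375
  Participation 60.5 × 0.29 = 17.545
Sum = 59.2975
59.2975 is ≥ 59 and < 66 → D

D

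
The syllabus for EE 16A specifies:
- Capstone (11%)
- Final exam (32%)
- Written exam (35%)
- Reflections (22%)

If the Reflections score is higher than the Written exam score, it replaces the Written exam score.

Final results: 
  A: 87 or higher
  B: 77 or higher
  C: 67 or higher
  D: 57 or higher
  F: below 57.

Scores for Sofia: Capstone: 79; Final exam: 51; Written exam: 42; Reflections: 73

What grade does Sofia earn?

Reflections (73) > Written exam (42), so Written exam counts as 73.
Weighted total:
  Capstone 79 × 0.11 = 8.69
  Final exam 51 × 0.32 = 16.32
  Written exam 73 × 0.35 = 25.55
  Reflections 73 × 0.22 = 16.06
Sum = 66.62
66.62 is ≥ 57 and < 67 → D

D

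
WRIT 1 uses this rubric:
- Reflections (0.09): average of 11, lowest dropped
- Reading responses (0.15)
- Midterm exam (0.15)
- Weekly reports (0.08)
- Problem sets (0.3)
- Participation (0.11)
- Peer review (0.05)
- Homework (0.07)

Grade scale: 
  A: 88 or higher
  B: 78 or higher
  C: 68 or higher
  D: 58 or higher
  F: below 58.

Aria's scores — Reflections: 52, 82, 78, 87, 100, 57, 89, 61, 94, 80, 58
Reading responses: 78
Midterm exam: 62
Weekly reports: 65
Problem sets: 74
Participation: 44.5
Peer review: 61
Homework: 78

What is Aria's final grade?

Reflections: drop 52 → average of remaining 10 = 786/10 = 78.6
Weighted total:
  Reflections 78.6 × 0.09 = 7.074
  Reading responses 78 × 0.15 = 11.7
  Midterm exam 62 × 0.15 = 9.3
  Weekly reports 65 × 0.08 = 5.2
  Problem sets 74 × 0.3 = 22.2
  Participation 44.5 × 0.11 = 4.895
  Peer review 61 × 0.05 = 3.05
  Homework 78 × 0.07 = 5.46
Sum = 68.879
68.879 is ≥ 68 and < 78 → C

C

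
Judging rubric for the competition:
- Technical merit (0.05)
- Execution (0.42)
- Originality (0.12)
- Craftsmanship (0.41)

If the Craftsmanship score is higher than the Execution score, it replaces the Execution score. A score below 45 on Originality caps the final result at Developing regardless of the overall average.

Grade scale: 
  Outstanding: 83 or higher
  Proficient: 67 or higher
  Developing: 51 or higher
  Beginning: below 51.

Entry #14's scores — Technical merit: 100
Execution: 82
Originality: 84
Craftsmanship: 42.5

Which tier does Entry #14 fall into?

Developing

Craftsmanship (42.5) ≤ Execution (82), so Execution stays at 82.
Originality score 84 ≥ 45: minimum met.
Weighted total:
  Technical merit 100 × 0.05 = 5
  Execution 82 × 0.42 = 34.44
  Originality 84 × 0.12 = 10.08
  Craftsmanship 42.5 × 0.41 = 17.425
Sum = 66.945
66.945 is ≥ 51 and < 67 → Developing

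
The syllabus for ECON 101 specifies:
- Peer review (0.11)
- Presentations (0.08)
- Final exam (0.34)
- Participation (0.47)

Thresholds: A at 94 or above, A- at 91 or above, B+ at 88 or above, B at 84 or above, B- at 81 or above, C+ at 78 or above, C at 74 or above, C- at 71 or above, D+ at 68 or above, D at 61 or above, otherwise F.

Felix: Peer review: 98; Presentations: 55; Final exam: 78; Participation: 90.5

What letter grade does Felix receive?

B

Weighted total:
  Peer review 98 × 0.11 = 10.78
  Presentations 55 × 0.08 = 4.4
  Final exam 78 × 0.34 = 26.52
  Participation 90.5 × 0.47 = 42.535
Sum = 84.235
84.235 is ≥ 84 and < 88 → B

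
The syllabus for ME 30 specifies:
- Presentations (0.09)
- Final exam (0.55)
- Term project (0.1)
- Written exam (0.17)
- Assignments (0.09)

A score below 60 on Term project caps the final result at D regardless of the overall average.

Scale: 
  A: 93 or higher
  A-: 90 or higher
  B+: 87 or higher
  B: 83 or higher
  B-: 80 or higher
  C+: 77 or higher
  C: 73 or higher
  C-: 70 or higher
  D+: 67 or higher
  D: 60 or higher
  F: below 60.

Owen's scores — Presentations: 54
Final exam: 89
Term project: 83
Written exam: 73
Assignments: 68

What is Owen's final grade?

B-

Term project score 83 ≥ 60: minimum met.
Weighted total:
  Presentations 54 × 0.09 = 4.86
  Final exam 89 × 0.55 = 48.95
  Term project 83 × 0.1 = 8.3
  Written exam 73 × 0.17 = 12.41
  Assignments 68 × 0.09 = 6.12
Sum = 80.64
80.64 is ≥ 80 and < 83 → B-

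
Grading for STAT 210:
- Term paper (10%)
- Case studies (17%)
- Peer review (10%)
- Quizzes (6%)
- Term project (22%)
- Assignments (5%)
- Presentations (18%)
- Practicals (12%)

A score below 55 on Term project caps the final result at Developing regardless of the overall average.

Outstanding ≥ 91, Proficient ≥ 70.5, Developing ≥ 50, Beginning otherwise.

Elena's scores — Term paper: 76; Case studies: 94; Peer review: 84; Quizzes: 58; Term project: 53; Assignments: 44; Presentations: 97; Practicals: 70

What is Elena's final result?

Developing

Term project score 53 < 55: minimum not met.
Weighted total:
  Term paper 76 × 0.1 = 7.6
  Case studies 94 × 0.17 = 15.98
  Peer review 84 × 0.1 = 8.4
  Quizzes 58 × 0.06 = 3.48
  Term project 53 × 0.22 = 11.66
  Assignments 44 × 0.05 = 2.2
  Presentations 97 × 0.18 = 17.46
  Practicals 70 × 0.12 = 8.4
Sum = 75.18
75.18 would be Proficient; cap at Developing applies → Developing.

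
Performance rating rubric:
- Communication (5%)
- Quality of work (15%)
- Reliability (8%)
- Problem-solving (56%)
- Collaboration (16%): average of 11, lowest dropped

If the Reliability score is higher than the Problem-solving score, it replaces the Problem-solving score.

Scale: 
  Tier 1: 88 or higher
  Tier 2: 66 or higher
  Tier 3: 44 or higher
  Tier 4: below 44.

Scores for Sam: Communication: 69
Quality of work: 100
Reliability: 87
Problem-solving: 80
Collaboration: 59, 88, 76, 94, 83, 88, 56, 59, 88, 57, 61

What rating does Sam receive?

Collaboration: drop 56 → average of remaining 10 = 753/10 = 75.3
Reliability (87) > Problem-solving (80), so Problem-solving counts as 87.
Weighted total:
  Communication 69 × 0.05 = 3.45
  Quality of work 100 × 0.15 = 15
  Reliability 87 × 0.08 = 6.96
  Problem-solving 87 × 0.56 = 48.72
  Collaboration 75.3 × 0.16 = 12.048
Sum = 86.178
86.178 is ≥ 66 and < 88 → Tier 2

Tier 2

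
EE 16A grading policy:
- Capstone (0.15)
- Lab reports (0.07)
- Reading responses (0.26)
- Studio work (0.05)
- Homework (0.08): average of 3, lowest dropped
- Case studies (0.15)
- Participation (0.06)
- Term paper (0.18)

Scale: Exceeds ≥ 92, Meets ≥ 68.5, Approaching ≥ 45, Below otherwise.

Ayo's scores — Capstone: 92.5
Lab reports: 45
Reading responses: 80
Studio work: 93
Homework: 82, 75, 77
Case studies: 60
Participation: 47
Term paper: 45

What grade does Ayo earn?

Meets

Homework: drop 75 → average of remaining 2 = 159/2 = 79.5
Weighted total:
  Capstone 92.5 × 0.15 = 13.875
  Lab reports 45 × 0.07 = 3.15
  Reading responses 80 × 0.26 = 20.8
  Studio work 93 × 0.05 = 4.65
  Homework 79.5 × 0.08 = 6.36
  Case studies 60 × 0.15 = 9
  Participation 47 × 0.06 = 2.82
  Term paper 45 × 0.18 = 8.1
Sum = 68.755
68.755 is ≥ 68.5 and < 92 → Meets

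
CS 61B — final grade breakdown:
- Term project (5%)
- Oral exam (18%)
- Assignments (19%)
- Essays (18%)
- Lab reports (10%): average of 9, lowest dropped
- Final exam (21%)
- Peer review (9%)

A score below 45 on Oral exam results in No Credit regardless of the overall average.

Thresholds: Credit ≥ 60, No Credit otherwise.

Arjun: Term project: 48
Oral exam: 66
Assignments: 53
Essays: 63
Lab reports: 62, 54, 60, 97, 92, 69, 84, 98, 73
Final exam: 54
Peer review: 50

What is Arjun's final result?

Lab reports: drop 54 → average of remaining 8 = 635/8 = 79.375
Oral exam score 66 ≥ 45: minimum met.
Weighted total:
  Term project 48 × 0.05 = 2.4
  Oral exam 66 × 0.18 = 11.88
  Assignments 53 × 0.19 = 10.07
  Essays 63 × 0.18 = 11.34
  Lab reports 79.375 × 0.1 = 7.9375
  Final exam 54 × 0.21 = 11.34
  Peer review 50 × 0.09 = 4.5
Sum = 59.4675
59.4675 < 60 → No Credit

No Credit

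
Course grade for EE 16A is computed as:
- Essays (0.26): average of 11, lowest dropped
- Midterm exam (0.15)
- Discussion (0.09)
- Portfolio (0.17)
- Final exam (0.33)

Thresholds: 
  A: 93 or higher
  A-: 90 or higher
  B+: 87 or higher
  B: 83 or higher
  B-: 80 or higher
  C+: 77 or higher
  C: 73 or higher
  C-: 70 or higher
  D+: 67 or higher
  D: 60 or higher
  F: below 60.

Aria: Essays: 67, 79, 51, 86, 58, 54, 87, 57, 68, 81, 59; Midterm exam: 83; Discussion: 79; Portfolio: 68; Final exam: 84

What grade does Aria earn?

Essays: drop 51 → average of remaining 10 = 696/10 = 69.6
Weighted total:
  Essays 69.6 × 0.26 = 18.096
  Midterm exam 83 × 0.15 = 12.45
  Discussion 79 × 0.09 = 7.11
  Portfolio 68 × 0.17 = 11.56
  Final exam 84 × 0.33 = 27.72
Sum = 76.936
76.936 is ≥ 73 and < 77 → C

C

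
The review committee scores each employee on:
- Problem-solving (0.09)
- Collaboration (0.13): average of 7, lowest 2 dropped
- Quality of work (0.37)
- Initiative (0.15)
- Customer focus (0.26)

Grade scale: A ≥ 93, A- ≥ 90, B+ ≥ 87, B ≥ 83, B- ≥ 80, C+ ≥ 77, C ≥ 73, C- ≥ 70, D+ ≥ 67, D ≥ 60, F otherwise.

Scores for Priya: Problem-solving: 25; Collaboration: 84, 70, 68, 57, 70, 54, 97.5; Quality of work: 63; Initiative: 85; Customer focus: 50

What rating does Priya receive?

D

Collaboration: drop 54, 57 → average of remaining 5 = 389.5/5 = 77.9
Weighted total:
  Problem-solving 25 × 0.09 = 2.25
  Collaboration 77.9 × 0.13 = 10.127
  Quality of work 63 × 0.37 = 23.31
  Initiative 85 × 0.15 = 12.75
  Customer focus 50 × 0.26 = 13
Sum = 61.437
61.437 is ≥ 60 and < 67 → D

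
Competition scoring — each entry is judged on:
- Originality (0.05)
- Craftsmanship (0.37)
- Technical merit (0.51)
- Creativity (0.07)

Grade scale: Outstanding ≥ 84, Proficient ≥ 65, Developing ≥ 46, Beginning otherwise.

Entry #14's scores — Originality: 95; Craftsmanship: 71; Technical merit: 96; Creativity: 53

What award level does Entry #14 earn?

Weighted total:
  Originality 95 × 0.05 = 4.75
  Craftsmanship 71 × 0.37 = 26.27
  Technical merit 96 × 0.51 = 48.96
  Creativity 53 × 0.07 = 3.71
Sum = 83.69
83.69 is ≥ 65 and < 84 → Proficient

Proficient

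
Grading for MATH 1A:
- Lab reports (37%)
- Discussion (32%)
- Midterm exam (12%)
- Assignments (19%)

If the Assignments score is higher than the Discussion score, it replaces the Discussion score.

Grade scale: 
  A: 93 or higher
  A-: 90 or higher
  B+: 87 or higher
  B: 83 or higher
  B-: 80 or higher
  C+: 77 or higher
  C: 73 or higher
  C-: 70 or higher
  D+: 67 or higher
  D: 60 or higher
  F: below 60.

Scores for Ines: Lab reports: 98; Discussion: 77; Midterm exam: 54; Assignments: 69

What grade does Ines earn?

Assignments (69) ≤ Discussion (77), so Discussion stays at 77.
Weighted total:
  Lab reports 98 × 0.37 = 36.26
  Discussion 77 × 0.32 = 24.64
  Midterm exam 54 × 0.12 = 6.48
  Assignments 69 × 0.19 = 13.11
Sum = 80.49
80.49 is ≥ 80 and < 83 → B-

B-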